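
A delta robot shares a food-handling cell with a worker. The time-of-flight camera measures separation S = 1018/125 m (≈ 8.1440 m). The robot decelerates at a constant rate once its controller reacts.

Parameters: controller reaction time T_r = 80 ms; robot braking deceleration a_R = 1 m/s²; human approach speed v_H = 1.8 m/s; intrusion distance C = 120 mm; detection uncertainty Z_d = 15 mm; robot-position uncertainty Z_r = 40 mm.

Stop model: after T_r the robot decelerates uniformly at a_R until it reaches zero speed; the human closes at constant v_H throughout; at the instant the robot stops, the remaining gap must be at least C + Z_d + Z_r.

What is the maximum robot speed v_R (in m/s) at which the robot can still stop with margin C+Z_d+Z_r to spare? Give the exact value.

v_R_max = 5/2 m/s = 2.5000 m/s

quadratic (1/2)·v² + (47/25)·v + (-313/40) = 0
  disc = (47/25)² − 4·(1/2)·(-313/40) = 47961/2500 ; √disc = 219/50
  v_R = (−(47/25) + 219/50) / (2·(1/2)) = 5/2 m/s
check:
stop time T_s = (5/2)/1 = 2.5000 s
robot in T_r: 2.5000·0.0800 = 0.2000 m
braking distance = 2.5000²/(2·1.0000) = 3.1250 m
human closes 1.8000·2.5800 = 4.6440 m
C+Z_d+Z_r = 0.1200+0.0150+0.0400 = 0.1750 m
sum ≈ 0.2000+3.1250+4.6440+0.1750 ≈ 8.1440 m = S ✓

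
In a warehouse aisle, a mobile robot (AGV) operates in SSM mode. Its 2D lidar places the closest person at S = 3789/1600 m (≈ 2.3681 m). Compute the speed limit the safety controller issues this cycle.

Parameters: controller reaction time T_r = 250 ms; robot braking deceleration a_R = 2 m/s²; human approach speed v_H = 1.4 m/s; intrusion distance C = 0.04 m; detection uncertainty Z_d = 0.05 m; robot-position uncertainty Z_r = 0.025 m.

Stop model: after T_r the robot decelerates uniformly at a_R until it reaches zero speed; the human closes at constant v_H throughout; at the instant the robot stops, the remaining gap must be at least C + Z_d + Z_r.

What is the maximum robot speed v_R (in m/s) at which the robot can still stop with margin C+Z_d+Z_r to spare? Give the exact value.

v_R_max = 29/20 m/s = 1.4500 m/s

quadratic (1/4)·v² + (19/20)·v + (-609/320) = 0
  disc = (19/20)² − 4·(1/4)·(-609/320) = 4489/1600 ; √disc = 67/40
  v_R = (−(19/20) + 67/40) / (2·(1/4)) = 29/20 m/s
check:
braking lasts T_s = (29/20)/2 = 0.7250 s
robot in T_r: 1.4500·0.2500 = 0.3625 m
robot covers 1.4500·0.7250 − ½·2.0000·0.7250² = 0.5256 m while stopping
human over T_r+T_s: 1.4000·(0.2500+0.7250) = 1.3650 m
margins: 0.0400+0.0500+0.0250 = 0.1150 m
sum ≈ 0.3625+0.5256+1.3650+0.1150 ≈ 2.3681 m = S ✓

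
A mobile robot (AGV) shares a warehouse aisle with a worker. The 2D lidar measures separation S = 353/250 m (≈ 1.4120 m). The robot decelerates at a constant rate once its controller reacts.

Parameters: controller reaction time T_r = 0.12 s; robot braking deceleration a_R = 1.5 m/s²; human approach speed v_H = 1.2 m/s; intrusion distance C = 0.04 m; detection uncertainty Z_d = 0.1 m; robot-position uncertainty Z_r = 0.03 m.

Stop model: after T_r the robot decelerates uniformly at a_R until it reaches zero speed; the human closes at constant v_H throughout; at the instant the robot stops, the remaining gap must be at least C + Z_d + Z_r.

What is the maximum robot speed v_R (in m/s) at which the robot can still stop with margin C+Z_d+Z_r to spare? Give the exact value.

quadratic (1/3)·v² + (23/25)·v + (-549/500) = 0
  disc = (23/25)² − 4·(1/3)·(-549/500) = 1444/625 ; √disc = 38/25
  v_R = (−(23/25) + 38/25) / (2·(1/3)) = 9/10 m/s
check:
T_s = v_R/a_R = (9/10)/(3/2) = 0.6000 s
robot covers v_R·T_r = 0.9000·0.1200 = 0.1080 m before braking
robot covers 0.9000·0.6000 − ½·1.5000·0.6000² = 0.2700 m while stopping
person approaches 1.2000·(0.1200+0.6000) = 0.8640 m
C+Z_d+Z_r = 0.0400+0.1000+0.0300 = 0.1700 m
sum ≈ 0.1080+0.2700+0.8640+0.1700 ≈ 1.4120 m = S ✓

v_R_max = 9/10 m/s = 0.9000 m/s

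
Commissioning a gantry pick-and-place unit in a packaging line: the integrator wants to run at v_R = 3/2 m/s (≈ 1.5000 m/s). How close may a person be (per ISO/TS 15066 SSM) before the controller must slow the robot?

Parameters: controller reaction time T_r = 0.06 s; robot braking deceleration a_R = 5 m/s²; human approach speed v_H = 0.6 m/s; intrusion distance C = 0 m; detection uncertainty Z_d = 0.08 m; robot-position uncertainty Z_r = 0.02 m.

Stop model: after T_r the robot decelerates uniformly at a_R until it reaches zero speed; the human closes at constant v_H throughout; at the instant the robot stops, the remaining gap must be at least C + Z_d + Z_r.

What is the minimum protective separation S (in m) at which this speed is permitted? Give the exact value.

braking lasts T_s = (3/2)/5 = 0.3000 s
robot covers v_R·T_r = 1.5000·0.0600 = 0.0900 m before braking
braking distance = 1.5000²/(2·5.0000) = 0.2250 m
person approaches 0.6000·(0.0600+0.3000) = 0.2160 m
residual clearance needed = 0.0000+0.0800+0.0200 = 0.1000 m
S_min ≈ 0.0900+0.2250+0.2160+0.1000  ⇒  S_min = 631/1000 m

S_min = 631/1000 m = 0.6310 m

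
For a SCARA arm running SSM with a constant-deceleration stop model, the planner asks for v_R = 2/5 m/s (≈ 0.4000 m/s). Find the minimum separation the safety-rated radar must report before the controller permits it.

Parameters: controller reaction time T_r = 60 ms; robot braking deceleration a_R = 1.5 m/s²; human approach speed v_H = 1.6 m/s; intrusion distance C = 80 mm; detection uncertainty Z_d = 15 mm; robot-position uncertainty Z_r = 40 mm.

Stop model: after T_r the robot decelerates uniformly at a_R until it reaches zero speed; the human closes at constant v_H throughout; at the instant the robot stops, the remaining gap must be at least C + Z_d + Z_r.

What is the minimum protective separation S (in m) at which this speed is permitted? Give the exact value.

S_min = 147/200 m = 0.7350 m

T_s = v_R/a_R = (2/5)/(3/2) = 0.2667 s
reaction-phase robot travel = 0.4000·0.0600 = 0.0240 m
braking distance = 0.4000²/(2·1.5000) = 0.0533 m
human over T_r+T_s: 1.6000·(0.0600+0.2667) = 0.5227 m
margins: 0.0800+0.0150+0.0400 = 0.1350 m
S_min ≈ 0.0240+0.0533+0.5227+0.1350  ⇒  S_min = 147/200 m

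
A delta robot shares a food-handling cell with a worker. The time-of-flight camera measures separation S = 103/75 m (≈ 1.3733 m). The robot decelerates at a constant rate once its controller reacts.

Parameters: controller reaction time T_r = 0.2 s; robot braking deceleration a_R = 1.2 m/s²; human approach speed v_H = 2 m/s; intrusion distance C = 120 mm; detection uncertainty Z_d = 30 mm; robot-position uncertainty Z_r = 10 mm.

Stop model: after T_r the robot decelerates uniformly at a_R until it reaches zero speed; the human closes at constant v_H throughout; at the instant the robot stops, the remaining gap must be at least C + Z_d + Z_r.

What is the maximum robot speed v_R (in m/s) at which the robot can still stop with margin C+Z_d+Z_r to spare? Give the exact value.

v_R_max = 2/5 m/s = 0.4000 m/s

quadratic (5/12)·v² + (28/15)·v + (-61/75) = 0
  disc = (28/15)² − 4·(5/12)·(-61/75) = 121/25 ; √disc = 11/5
  v_R = (−(28/15) + 11/5) / (2·(5/12)) = 2/5 m/s
check:
T_s = v_R/a_R = (2/5)/(6/5) = 0.3333 s
robot in T_r: 0.4000·0.2000 = 0.0800 m
robot under decel: 0.4000²/(2·1.2000) = 0.0667 m
human over T_r+T_s: 2.0000·(0.2000+0.3333) = 1.0667 m
C+Z_d+Z_r = 0.1200+0.0300+0.0100 = 0.1600 m
sum ≈ 0.0800+0.0667+1.0667+0.1600 ≈ 1.3733 m = S ✓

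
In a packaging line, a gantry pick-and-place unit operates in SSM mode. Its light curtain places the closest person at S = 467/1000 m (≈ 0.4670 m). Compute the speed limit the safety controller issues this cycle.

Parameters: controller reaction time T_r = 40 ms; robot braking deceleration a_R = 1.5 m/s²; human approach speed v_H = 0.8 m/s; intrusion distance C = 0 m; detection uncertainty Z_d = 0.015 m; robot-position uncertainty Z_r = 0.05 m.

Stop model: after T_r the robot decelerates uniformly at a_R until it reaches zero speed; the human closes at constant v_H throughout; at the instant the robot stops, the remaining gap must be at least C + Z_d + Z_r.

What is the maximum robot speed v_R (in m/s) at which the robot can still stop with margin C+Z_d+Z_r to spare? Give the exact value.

at the boundary: (1/3)·v² + (43/75)·v + (-37/100) = 0
  disc = (43/75)² − 4·(1/3)·(-37/100) = 4624/5625 ; √disc = 68/75
  v_R = (−(43/75) + 68/75) / (2·(1/3)) = 1/2 m/s
check:
braking lasts T_s = (1/2)/(3/2) = 0.3333 s
reaction-phase robot travel = 0.5000·0.0400 = 0.0200 m
robot covers 0.5000·0.3333 − ½·1.5000·0.3333² = 0.0833 m while stopping
person approaches 0.8000·(0.0400+0.3333) = 0.2987 m
C+Z_d+Z_r = 0.0000+0.0150+0.0500 = 0.0650 m
sum ≈ 0.0200+0.0833+0.2987+0.0650 ≈ 0.4670 m = S ✓

v_R_max = 1/2 m/s = 0.5000 m/s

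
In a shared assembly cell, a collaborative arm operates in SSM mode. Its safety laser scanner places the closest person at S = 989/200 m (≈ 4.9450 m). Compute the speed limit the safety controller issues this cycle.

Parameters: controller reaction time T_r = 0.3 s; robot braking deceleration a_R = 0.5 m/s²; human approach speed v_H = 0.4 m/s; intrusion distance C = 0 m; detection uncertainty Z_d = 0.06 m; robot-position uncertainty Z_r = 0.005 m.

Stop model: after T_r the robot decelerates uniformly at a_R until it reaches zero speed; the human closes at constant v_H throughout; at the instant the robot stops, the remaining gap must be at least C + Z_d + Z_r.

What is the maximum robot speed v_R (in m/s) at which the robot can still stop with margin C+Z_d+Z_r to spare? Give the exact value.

v_R_max = 17/10 m/s = 1.7000 m/s

at the boundary: (1)·v² + (11/10)·v + (-119/25) = 0
  disc = (11/10)² − 4·(1)·(-119/25) = 81/4 ; √disc = 9/2
  v_R = (−(11/10) + 9/2) / (2·(1)) = 17/10 m/s
check:
stop time T_s = (17/10)/(1/2) = 3.4000 s
reaction-phase robot travel = 1.7000·0.3000 = 0.5100 m
robot under decel: 1.7000²/(2·0.5000) = 2.8900 m
person approaches 0.4000·(0.3000+3.4000) = 1.4800 m
residual clearance needed = 0.0000+0.0600+0.0050 = 0.0650 m
sum ≈ 0.5100+2.8900+1.4800+0.0650 ≈ 4.9450 m = S ✓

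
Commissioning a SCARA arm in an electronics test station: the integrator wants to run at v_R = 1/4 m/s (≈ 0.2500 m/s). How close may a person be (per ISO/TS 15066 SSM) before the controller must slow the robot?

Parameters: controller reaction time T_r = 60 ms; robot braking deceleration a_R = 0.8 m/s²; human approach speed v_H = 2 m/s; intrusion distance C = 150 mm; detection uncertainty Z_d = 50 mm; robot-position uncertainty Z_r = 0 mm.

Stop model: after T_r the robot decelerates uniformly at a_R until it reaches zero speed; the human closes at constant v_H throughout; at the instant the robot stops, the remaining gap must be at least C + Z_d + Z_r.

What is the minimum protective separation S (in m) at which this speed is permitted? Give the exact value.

braking lasts T_s = (1/4)/(4/5) = 0.3125 s
reaction-phase robot travel = 0.2500·0.0600 = 0.0150 m
robot covers 0.2500·0.3125 − ½·0.8000·0.3125² = 0.0391 m while stopping
human over T_r+T_s: 2.0000·(0.0600+0.3125) = 0.7450 m
C+Z_d+Z_r = 0.1500+0.0500+0.0000 = 0.2000 m
S_min ≈ 0.0150+0.0391+0.7450+0.2000  ⇒  S_min = 3197/3200 m

S_min = 3197/3200 m = 0.9991 m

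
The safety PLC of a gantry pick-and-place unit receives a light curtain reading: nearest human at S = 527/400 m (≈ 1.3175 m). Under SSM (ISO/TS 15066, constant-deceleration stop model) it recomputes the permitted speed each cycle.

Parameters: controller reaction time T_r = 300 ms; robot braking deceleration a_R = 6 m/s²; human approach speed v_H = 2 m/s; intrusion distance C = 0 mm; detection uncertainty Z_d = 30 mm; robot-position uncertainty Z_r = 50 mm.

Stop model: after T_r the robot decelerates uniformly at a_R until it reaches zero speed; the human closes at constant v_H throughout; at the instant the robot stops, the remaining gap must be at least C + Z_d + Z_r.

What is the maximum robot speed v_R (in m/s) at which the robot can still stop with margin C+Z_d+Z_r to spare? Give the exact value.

collect terms ⇒ (1/12)·v_R² + (19/30)·v_R + (-51/80) = 0
  disc = (19/30)² − 4·(1/12)·(-51/80) = 2209/3600 ; √disc = 47/60
  v_R = (−(19/30) + 47/60) / (2·(1/12)) = 9/10 m/s
check:
braking lasts T_s = (9/10)/6 = 0.1500 s
robot in T_r: 0.9000·0.3000 = 0.2700 m
robot under decel: 0.9000²/(2·6.0000) = 0.0675 m
human closes 2.0000·0.4500 = 0.9000 m
residual clearance needed = 0.0000+0.0300+0.0500 = 0.0800 m
sum ≈ 0.2700+0.0675+0.9000+0.0800 ≈ 1.3175 m = S ✓

v_R_max = 9/10 m/s = 0.9000 m/s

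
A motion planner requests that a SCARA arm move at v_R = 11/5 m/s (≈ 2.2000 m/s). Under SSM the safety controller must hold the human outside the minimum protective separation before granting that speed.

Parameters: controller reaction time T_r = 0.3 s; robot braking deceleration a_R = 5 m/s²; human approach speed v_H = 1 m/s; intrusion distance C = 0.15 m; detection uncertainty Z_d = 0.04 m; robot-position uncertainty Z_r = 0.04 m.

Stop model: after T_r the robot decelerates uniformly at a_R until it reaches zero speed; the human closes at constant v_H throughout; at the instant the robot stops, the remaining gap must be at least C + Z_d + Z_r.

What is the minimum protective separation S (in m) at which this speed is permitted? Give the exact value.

stop time T_s = (11/5)/5 = 0.4400 s
robot covers v_R·T_r = 2.2000·0.3000 = 0.6600 m before braking
robot covers 2.2000·0.4400 − ½·5.0000·0.4400² = 0.4840 m while stopping
person approaches 1.0000·(0.3000+0.4400) = 0.7400 m
margins: 0.1500+0.0400+0.0400 = 0.2300 m
S_min ≈ 0.6600+0.4840+0.7400+0.2300  ⇒  S_min = 1057/500 m

S_min = 1057/500 m = 2.1140 m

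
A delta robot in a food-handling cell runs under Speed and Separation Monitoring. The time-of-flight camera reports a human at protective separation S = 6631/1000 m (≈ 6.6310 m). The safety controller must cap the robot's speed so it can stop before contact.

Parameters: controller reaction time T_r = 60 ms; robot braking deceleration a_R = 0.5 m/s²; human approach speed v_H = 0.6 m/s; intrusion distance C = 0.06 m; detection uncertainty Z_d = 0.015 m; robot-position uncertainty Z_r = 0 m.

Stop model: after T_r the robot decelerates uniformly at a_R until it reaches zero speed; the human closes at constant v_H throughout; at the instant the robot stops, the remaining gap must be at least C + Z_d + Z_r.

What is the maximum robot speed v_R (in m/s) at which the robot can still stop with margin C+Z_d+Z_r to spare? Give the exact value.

collect terms ⇒ (1)·v_R² + (63/50)·v_R + (-163/25) = 0
  disc = (63/50)² − 4·(1)·(-163/25) = 69169/2500 ; √disc = 263/50
  v_R = (−(63/50) + 263/50) / (2·(1)) = 2 m/s
check:
braking lasts T_s = 2/(1/2) = 4.0000 s
robot in T_r: 2.0000·0.0600 = 0.1200 m
braking distance = 2.0000²/(2·0.5000) = 4.0000 m
human over T_r+T_s: 0.6000·(0.0600+4.0000) = 2.4360 m
residual clearance needed = 0.0600+0.0150+0.0000 = 0.0750 m
sum ≈ 0.1200+4.0000+2.4360+0.0750 ≈ 6.6310 m = S ✓

v_R_max = 2 m/s = 2.0000 m/s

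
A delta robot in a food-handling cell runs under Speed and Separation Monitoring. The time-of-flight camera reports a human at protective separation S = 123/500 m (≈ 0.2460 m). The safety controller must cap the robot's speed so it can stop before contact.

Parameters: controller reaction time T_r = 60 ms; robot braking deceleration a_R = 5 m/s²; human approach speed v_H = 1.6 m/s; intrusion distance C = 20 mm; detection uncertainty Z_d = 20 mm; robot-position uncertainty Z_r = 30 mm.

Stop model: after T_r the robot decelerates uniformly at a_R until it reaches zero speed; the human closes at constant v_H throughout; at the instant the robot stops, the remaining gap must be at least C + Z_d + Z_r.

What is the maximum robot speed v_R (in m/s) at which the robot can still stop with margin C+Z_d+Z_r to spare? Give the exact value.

v_R_max = 1/5 m/s = 0.2000 m/s

collect terms ⇒ (1/10)·v_R² + (19/50)·v_R + (-2/25) = 0
  disc = (19/50)² − 4·(1/10)·(-2/25) = 441/2500 ; √disc = 21/50
  v_R = (−(19/50) + 21/50) / (2·(1/10)) = 1/5 m/s
check:
T_s = v_R/a_R = (1/5)/5 = 0.0400 s
robot covers v_R·T_r = 0.2000·0.0600 = 0.0120 m before braking
robot under decel: 0.2000²/(2·5.0000) = 0.0040 m
human closes 1.6000·0.1000 = 0.1600 m
C+Z_d+Z_r = 0.0200+0.0200+0.0300 = 0.0700 m
sum ≈ 0.0120+0.0040+0.1600+0.0700 ≈ 0.2460 m = S ✓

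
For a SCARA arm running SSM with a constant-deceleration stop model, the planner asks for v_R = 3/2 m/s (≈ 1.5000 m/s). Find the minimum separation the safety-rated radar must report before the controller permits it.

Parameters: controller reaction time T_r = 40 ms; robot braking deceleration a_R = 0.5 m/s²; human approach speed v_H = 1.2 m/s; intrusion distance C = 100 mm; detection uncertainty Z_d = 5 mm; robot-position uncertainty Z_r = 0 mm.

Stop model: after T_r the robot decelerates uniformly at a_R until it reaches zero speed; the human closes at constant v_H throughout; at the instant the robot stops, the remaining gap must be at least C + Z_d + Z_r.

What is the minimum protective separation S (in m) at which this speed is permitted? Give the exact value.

S_min = 6063/1000 m = 6.0630 m

T_s = v_R/a_R = (3/2)/(1/2) = 3.0000 s
robot in T_r: 1.5000·0.0400 = 0.0600 m
robot under decel: 1.5000²/(2·0.5000) = 2.2500 m
human over T_r+T_s: 1.2000·(0.0400+3.0000) = 3.6480 m
residual clearance needed = 0.1000+0.0050+0.0000 = 0.1050 m
S_min ≈ 0.0600+2.2500+3.6480+0.1050  ⇒  S_min = 6063/1000 m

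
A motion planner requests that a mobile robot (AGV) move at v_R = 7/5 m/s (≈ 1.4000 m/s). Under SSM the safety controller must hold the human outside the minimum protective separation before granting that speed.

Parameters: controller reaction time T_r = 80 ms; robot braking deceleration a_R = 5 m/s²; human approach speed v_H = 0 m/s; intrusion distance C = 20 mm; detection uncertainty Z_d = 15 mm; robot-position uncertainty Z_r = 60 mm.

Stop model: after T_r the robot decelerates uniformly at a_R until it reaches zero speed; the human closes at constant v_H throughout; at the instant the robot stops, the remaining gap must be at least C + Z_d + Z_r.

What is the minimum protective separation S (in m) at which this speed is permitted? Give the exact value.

braking lasts T_s = (7/5)/5 = 0.2800 s
robot covers v_R·T_r = 1.4000·0.0800 = 0.1120 m before braking
robot covers 1.4000·0.2800 − ½·5.0000·0.2800² = 0.1960 m while stopping
human closes 0.0000·0.3600 = 0.0000 m
margins: 0.0200+0.0150+0.0600 = 0.0950 m
S_min ≈ 0.1120+0.1960+0.0000+0.0950  ⇒  S_min = 403/1000 m

S_min = 403/1000 m = 0.4030 m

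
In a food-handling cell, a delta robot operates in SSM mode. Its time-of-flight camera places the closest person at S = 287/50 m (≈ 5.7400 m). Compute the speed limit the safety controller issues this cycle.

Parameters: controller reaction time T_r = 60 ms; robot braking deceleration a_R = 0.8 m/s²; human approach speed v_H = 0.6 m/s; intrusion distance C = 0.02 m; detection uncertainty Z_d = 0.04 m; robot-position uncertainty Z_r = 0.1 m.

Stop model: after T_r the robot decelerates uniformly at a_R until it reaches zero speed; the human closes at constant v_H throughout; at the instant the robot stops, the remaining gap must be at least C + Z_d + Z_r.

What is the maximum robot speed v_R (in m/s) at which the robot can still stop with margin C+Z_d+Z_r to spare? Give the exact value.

at the boundary: (5/8)·v² + (81/100)·v + (-693/125) = 0
  disc = (81/100)² − 4·(5/8)·(-693/125) = 145161/10000 ; √disc = 381/100
  v_R = (−(81/100) + 381/100) / (2·(5/8)) = 12/5 m/s
check:
braking lasts T_s = (12/5)/(4/5) = 3.0000 s
robot in T_r: 2.4000·0.0600 = 0.1440 m
robot covers 2.4000·3.0000 − ½·0.8000·3.0000² = 3.6000 m while stopping
person approaches 0.6000·(0.0600+3.0000) = 1.8360 m
C+Z_d+Z_r = 0.0200+0.0400+0.1000 = 0.1600 m
sum ≈ 0.1440+3.6000+1.8360+0.1600 ≈ 5.7400 m = S ✓

v_R_max = 12/5 m/s = 2.4000 m/s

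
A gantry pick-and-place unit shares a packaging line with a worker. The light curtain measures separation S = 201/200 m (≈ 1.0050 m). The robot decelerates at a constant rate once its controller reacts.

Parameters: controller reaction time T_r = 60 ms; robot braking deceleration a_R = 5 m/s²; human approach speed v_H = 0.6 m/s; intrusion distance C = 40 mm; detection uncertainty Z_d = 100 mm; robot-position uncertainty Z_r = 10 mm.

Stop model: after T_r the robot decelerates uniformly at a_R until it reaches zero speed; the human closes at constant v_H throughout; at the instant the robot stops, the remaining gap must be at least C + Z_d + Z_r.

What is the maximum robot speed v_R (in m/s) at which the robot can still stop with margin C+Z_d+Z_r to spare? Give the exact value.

at the boundary: (1/10)·v² + (9/50)·v + (-819/1000) = 0
  disc = (9/50)² − 4·(1/10)·(-819/1000) = 9/25 ; √disc = 3/5
  v_R = (−(9/50) + 3/5) / (2·(1/10)) = 21/10 m/s
check:
T_s = v_R/a_R = (21/10)/5 = 0.4200 s
reaction-phase robot travel = 2.1000·0.0600 = 0.1260 m
robot covers 2.1000·0.4200 − ½·5.0000·0.4200² = 0.4410 m while stopping
human over T_r+T_s: 0.6000·(0.0600+0.4200) = 0.2880 m
residual clearance needed = 0.0400+0.1000+0.0100 = 0.1500 m
sum ≈ 0.1260+0.4410+0.2880+0.1500 ≈ 1.0050 m = S ✓

v_R_max = 21/10 m/s = 2.1000 m/s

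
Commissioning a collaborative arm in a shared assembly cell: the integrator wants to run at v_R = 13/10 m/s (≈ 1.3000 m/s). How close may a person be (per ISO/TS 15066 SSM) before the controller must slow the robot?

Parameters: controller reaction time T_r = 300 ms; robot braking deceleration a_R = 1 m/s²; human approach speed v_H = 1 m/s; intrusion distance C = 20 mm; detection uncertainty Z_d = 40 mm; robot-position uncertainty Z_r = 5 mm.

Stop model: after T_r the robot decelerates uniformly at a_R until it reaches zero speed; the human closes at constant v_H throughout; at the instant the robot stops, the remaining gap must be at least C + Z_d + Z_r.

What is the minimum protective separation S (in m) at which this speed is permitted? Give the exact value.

S_min = 29/10 m = 2.9000 m

T_s = v_R/a_R = (13/10)/1 = 1.3000 s
robot covers v_R·T_r = 1.3000·0.3000 = 0.3900 m before braking
robot covers 1.3000·1.3000 − ½·1.0000·1.3000² = 0.8450 m while stopping
person approaches 1.0000·(0.3000+1.3000) = 1.6000 m
residual clearance needed = 0.0200+0.0400+0.0050 = 0.0650 m
S_min ≈ 0.3900+0.8450+1.6000+0.0650  ⇒  S_min = 29/10 m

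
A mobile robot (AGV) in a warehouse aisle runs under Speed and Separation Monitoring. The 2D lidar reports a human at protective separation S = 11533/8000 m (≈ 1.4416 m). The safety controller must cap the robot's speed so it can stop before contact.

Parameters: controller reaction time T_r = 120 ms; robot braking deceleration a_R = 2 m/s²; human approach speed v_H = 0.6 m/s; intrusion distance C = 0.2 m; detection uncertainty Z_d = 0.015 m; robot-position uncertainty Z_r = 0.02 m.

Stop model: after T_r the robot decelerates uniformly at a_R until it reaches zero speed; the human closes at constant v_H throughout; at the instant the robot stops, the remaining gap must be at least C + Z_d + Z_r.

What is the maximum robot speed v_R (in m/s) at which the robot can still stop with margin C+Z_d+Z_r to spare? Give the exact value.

quadratic (1/4)·v² + (21/50)·v + (-9077/8000) = 0
  disc = (21/50)² − 4·(1/4)·(-9077/8000) = 52441/40000 ; √disc = 229/200
  v_R = (−(21/50) + 229/200) / (2·(1/4)) = 29/20 m/s
check:
T_s = v_R/a_R = (29/20)/2 = 0.7250 s
reaction-phase robot travel = 1.4500·0.1200 = 0.1740 m
robot under decel: 1.4500²/(2·2.0000) = 0.5256 m
human closes 0.6000·0.8450 = 0.5070 m
margins: 0.2000+0.0150+0.0200 = 0.2350 m
sum ≈ 0.1740+0.5256+0.5070+0.2350 ≈ 1.4416 m = S ✓

v_R_max = 29/20 m/s = 1.4500 m/s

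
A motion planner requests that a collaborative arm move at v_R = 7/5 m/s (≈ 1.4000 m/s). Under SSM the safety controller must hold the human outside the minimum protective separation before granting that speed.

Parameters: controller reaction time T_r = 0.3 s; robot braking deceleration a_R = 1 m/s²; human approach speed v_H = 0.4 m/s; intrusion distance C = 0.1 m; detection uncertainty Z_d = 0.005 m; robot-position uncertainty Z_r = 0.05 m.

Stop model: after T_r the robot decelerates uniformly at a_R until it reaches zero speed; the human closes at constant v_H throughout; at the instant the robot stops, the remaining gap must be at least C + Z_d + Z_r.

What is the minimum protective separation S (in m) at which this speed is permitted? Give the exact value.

S_min = 447/200 m = 2.2350 m

stop time T_s = (7/5)/1 = 1.4000 s
reaction-phase robot travel = 1.4000·0.3000 = 0.4200 m
robot covers 1.4000·1.4000 − ½·1.0000·1.4000² = 0.9800 m while stopping
human closes 0.4000·1.7000 = 0.6800 m
margins: 0.1000+0.0050+0.0500 = 0.1550 m
S_min ≈ 0.4200+0.9800+0.6800+0.1550  ⇒  S_min = 447/200 m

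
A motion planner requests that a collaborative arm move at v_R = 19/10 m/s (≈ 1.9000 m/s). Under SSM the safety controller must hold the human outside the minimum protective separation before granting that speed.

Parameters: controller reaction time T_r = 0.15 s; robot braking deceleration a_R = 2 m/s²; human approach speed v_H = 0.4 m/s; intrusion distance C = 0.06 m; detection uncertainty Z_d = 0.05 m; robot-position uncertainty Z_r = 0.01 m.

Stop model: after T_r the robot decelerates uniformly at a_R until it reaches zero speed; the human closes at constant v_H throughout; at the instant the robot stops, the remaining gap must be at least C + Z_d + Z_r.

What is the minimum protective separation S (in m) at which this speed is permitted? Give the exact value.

S_min = 699/400 m = 1.7475 m

stop time T_s = (19/10)/2 = 0.9500 s
robot covers v_R·T_r = 1.9000·0.1500 = 0.2850 m before braking
robot under decel: 1.9000²/(2·2.0000) = 0.9025 m
human over T_r+T_s: 0.4000·(0.1500+0.9500) = 0.4400 m
C+Z_d+Z_r = 0.0600+0.0500+0.0100 = 0.1200 m
S_min ≈ 0.2850+0.9025+0.4400+0.1200  ⇒  S_min = 699/400 m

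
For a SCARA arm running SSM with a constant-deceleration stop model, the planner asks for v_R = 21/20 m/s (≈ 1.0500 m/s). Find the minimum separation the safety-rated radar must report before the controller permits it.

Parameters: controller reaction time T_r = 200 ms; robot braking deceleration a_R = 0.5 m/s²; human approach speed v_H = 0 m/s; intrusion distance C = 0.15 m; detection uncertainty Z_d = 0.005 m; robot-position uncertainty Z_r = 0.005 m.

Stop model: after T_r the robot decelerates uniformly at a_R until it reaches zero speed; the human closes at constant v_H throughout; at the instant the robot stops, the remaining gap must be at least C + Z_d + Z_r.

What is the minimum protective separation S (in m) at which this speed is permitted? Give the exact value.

S_min = 589/400 m = 1.4725 m

T_s = v_R/a_R = (21/20)/(1/2) = 2.1000 s
robot covers v_R·T_r = 1.0500·0.2000 = 0.2100 m before braking
robot covers 1.0500·2.1000 − ½·0.5000·2.1000² = 1.1025 m while stopping
person approaches 0.0000·(0.2000+2.1000) = 0.0000 m
margins: 0.1500+0.0050+0.0050 = 0.1600 m
S_min ≈ 0.2100+1.1025+0.0000+0.1600  ⇒  S_min = 589/400 m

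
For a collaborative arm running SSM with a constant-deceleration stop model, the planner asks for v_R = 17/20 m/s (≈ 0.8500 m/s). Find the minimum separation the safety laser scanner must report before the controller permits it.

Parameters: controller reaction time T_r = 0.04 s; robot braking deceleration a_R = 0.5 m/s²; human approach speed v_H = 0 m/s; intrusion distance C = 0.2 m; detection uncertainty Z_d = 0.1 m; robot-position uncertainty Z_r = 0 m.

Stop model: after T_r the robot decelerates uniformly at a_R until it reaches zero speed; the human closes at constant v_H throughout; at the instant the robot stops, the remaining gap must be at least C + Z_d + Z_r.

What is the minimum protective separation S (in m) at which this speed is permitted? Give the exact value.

T_s = v_R/a_R = (17/20)/(1/2) = 1.7000 s
robot covers v_R·T_r = 0.8500·0.0400 = 0.0340 m before braking
robot covers 0.8500·1.7000 − ½·0.5000·1.7000² = 0.7225 m while stopping
human over T_r+T_s: 0.0000·(0.0400+1.7000) = 0.0000 m
margins: 0.2000+0.1000+0.0000 = 0.3000 m
S_min ≈ 0.0340+0.7225+0.0000+0.3000  ⇒  S_min = 2113/2000 m

S_min = 2113/2000 m = 1.0565 m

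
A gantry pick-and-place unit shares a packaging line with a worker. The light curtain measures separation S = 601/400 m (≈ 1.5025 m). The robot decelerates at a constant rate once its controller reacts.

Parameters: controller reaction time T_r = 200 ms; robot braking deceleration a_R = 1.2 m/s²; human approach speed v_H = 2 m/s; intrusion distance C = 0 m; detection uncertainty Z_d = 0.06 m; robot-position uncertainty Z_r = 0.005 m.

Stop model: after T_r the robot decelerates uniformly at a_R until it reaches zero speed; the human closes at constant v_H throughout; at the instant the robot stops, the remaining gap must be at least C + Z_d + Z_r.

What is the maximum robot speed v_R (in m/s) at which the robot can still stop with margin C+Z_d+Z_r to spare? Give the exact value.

v_R_max = 1/2 m/s = 0.5000 m/s

quadratic (5/12)·v² + (28/15)·v + (-83/80) = 0
  disc = (28/15)² − 4·(5/12)·(-83/80) = 18769/3600 ; √disc = 137/60
  v_R = (−(28/15) + 137/60) / (2·(5/12)) = 1/2 m/s
check:
T_s = v_R/a_R = (1/2)/(6/5) = 0.4167 s
reaction-phase robot travel = 0.5000·0.2000 = 0.1000 m
robot under decel: 0.5000²/(2·1.2000) = 0.1042 m
human over T_r+T_s: 2.0000·(0.2000+0.4167) = 1.2333 m
residual clearance needed = 0.0000+0.0600+0.0050 = 0.0650 m
sum ≈ 0.1000+0.1042+1.2333+0.0650 ≈ 1.5025 m = S ✓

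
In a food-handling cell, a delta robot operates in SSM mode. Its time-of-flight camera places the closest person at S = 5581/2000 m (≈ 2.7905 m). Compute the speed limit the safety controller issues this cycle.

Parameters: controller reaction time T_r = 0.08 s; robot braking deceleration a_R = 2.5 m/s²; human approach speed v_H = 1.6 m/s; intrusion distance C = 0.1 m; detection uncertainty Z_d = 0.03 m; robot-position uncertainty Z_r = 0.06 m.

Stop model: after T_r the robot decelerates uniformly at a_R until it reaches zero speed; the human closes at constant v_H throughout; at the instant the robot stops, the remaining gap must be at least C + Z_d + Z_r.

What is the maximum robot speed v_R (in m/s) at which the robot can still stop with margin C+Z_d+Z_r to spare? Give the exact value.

v_R_max = 43/20 m/s = 2.1500 m/s

at the boundary: (1/5)·v² + (18/25)·v + (-989/400) = 0
  disc = (18/25)² − 4·(1/5)·(-989/400) = 6241/2500 ; √disc = 79/50
  v_R = (−(18/25) + 79/50) / (2·(1/5)) = 43/20 m/s
check:
braking lasts T_s = (43/20)/(5/2) = 0.8600 s
reaction-phase robot travel = 2.1500·0.0800 = 0.1720 m
robot covers 2.1500·0.8600 − ½·2.5000·0.8600² = 0.9245 m while stopping
person approaches 1.6000·(0.0800+0.8600) = 1.5040 m
residual clearance needed = 0.1000+0.0300+0.0600 = 0.1900 m
sum ≈ 0.1720+0.9245+1.5040+0.1900 ≈ 2.7905 m = S ✓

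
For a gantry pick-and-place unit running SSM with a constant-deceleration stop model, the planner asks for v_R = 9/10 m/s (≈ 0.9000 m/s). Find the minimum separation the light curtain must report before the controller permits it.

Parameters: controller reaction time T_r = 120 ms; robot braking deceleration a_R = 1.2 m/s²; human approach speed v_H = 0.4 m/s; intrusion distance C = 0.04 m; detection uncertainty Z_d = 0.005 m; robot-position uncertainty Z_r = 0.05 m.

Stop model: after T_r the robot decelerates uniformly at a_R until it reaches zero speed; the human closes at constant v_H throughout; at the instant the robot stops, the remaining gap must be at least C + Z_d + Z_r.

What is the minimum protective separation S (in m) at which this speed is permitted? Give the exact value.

S_min = 1777/2000 m = 0.8885 m

stop time T_s = (9/10)/(6/5) = 0.7500 s
robot covers v_R·T_r = 0.9000·0.1200 = 0.1080 m before braking
braking distance = 0.9000²/(2·1.2000) = 0.3375 m
human over T_r+T_s: 0.4000·(0.1200+0.7500) = 0.3480 m
C+Z_d+Z_r = 0.0400+0.0050+0.0500 = 0.0950 m
S_min ≈ 0.1080+0.3375+0.3480+0.0950  ⇒  S_min = 1777/2000 m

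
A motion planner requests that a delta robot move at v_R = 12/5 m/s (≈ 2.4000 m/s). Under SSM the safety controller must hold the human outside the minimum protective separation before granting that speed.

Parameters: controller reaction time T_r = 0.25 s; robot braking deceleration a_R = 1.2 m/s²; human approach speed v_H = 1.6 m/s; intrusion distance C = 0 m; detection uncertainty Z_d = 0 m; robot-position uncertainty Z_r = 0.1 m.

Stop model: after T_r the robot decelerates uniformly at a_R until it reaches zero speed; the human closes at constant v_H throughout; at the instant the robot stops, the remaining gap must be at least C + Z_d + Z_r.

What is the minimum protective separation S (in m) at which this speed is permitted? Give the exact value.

S_min = 67/10 m = 6.7000 m

T_s = v_R/a_R = (12/5)/(6/5) = 2.0000 s
robot covers v_R·T_r = 2.4000·0.2500 = 0.6000 m before braking
robot covers 2.4000·2.0000 − ½·1.2000·2.0000² = 2.4000 m while stopping
person approaches 1.6000·(0.2500+2.0000) = 3.6000 m
residual clearance needed = 0.0000+0.0000+0.1000 = 0.1000 m
S_min ≈ 0.6000+2.4000+3.6000+0.1000  ⇒  S_min = 67/10 m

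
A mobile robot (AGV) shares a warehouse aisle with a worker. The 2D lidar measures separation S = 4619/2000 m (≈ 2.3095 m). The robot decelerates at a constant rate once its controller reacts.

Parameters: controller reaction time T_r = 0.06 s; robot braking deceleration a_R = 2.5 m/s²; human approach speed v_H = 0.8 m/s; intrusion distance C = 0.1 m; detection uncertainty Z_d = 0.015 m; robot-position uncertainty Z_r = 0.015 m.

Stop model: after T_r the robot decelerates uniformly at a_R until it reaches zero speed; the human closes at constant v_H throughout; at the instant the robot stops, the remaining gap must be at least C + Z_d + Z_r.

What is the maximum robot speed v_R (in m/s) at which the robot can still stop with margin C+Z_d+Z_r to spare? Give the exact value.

v_R_max = 49/20 m/s = 2.4500 m/s

quadratic (1/5)·v² + (19/50)·v + (-4263/2000) = 0
  disc = (19/50)² − 4·(1/5)·(-4263/2000) = 1156/625 ; √disc = 34/25
  v_R = (−(19/50) + 34/25) / (2·(1/5)) = 49/20 m/s
check:
stop time T_s = (49/20)/(5/2) = 0.9800 s
reaction-phase robot travel = 2.4500·0.0600 = 0.1470 m
braking distance = 2.4500²/(2·2.5000) = 1.2005 m
human over T_r+T_s: 0.8000·(0.0600+0.9800) = 0.8320 m
residual clearance needed = 0.1000+0.0150+0.0150 = 0.1300 m
sum ≈ 0.1470+1.2005+0.8320+0.1300 ≈ 2.3095 m = S ✓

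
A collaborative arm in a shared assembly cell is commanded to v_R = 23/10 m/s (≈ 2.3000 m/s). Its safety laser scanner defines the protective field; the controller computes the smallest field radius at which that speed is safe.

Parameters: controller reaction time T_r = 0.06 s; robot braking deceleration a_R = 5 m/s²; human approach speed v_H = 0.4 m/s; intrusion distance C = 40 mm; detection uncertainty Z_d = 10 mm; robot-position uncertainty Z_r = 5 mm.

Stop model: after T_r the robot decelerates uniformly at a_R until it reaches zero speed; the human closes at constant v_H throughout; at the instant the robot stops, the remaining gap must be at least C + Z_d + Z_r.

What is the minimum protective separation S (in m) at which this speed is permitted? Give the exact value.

T_s = v_R/a_R = (23/10)/5 = 0.4600 s
robot covers v_R·T_r = 2.3000·0.0600 = 0.1380 m before braking
robot under decel: 2.3000²/(2·5.0000) = 0.5290 m
human closes 0.4000·0.5200 = 0.2080 m
residual clearance needed = 0.0400+0.0100+0.0050 = 0.0550 m
S_min ≈ 0.1380+0.5290+0.2080+0.0550  ⇒  S_min = 93/100 m

S_min = 93/100 m = 0.9300 m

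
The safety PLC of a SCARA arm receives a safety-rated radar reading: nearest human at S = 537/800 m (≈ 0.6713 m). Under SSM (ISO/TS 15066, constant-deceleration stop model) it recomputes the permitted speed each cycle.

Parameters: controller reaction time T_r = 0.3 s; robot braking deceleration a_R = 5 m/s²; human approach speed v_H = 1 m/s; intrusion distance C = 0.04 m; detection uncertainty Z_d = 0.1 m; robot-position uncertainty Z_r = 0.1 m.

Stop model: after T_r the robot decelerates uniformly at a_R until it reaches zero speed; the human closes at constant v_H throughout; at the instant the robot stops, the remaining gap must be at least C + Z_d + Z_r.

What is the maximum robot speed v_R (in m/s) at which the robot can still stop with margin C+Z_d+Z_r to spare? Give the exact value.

v_R_max = 1/4 m/s = 0.2500 m/s

at the boundary: (1/10)·v² + (1/2)·v + (-21/160) = 0
  disc = (1/2)² − 4·(1/10)·(-21/160) = 121/400 ; √disc = 11/20
  v_R = (−(1/2) + 11/20) / (2·(1/10)) = 1/4 m/s
check:
stop time T_s = (1/4)/5 = 0.0500 s
robot in T_r: 0.2500·0.3000 = 0.0750 m
robot under decel: 0.2500²/(2·5.0000) = 0.0063 m
person approaches 1.0000·(0.3000+0.0500) = 0.3500 m
residual clearance needed = 0.0400+0.1000+0.1000 = 0.2400 m
sum ≈ 0.0750+0.0063+0.3500+0.2400 ≈ 0.6713 m = S ✓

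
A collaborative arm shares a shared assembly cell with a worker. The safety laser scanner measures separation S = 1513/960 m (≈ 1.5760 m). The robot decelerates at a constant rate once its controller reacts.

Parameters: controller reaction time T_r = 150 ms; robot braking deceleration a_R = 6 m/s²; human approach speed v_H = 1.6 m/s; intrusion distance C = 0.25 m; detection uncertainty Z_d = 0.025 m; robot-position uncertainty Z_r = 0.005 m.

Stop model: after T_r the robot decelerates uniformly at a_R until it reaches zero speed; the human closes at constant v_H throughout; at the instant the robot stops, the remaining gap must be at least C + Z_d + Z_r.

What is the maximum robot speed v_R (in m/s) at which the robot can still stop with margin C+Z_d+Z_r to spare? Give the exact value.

v_R_max = 37/20 m/s = 1.8500 m/s

collect terms ⇒ (1/12)·v_R² + (5/12)·v_R + (-5069/4800) = 0
  disc = (5/12)² − 4·(1/12)·(-5069/4800) = 841/1600 ; √disc = 29/40
  v_R = (−(5/12) + 29/40) / (2·(1/12)) = 37/20 m/s
check:
braking lasts T_s = (37/20)/6 = 0.3083 s
robot covers v_R·T_r = 1.8500·0.1500 = 0.2775 m before braking
robot under decel: 1.8500²/(2·6.0000) = 0.2852 m
person approaches 1.6000·(0.1500+0.3083) = 0.7333 m
residual clearance needed = 0.2500+0.0250+0.0050 = 0.2800 m
sum ≈ 0.2775+0.2852+0.7333+0.2800 ≈ 1.5760 m = S ✓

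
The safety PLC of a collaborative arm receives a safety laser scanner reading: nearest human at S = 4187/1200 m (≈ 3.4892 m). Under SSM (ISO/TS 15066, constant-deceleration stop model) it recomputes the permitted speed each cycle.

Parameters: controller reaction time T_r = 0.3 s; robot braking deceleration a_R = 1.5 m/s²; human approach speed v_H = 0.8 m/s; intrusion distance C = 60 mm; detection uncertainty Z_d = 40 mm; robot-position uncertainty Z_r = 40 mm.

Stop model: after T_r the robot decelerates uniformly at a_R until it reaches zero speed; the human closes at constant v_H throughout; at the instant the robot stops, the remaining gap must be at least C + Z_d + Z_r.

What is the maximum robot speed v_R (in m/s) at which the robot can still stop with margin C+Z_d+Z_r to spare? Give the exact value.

at the boundary: (1/3)·v² + (5/6)·v + (-3731/1200) = 0
  disc = (5/6)² − 4·(1/3)·(-3731/1200) = 121/25 ; √disc = 11/5
  v_R = (−(5/6) + 11/5) / (2·(1/3)) = 41/20 m/s
check:
T_s = v_R/a_R = (41/20)/(3/2) = 1.3667 s
robot covers v_R·T_r = 2.0500·0.3000 = 0.6150 m before braking
robot covers 2.0500·1.3667 − ½·1.5000·1.3667² = 1.4008 m while stopping
person approaches 0.8000·(0.3000+1.3667) = 1.3333 m
margins: 0.0600+0.0400+0.0400 = 0.1400 m
sum ≈ 0.6150+1.4008+1.3333+0.1400 ≈ 3.4892 m = S ✓

v_R_max = 41/20 m/s = 2.0500 m/s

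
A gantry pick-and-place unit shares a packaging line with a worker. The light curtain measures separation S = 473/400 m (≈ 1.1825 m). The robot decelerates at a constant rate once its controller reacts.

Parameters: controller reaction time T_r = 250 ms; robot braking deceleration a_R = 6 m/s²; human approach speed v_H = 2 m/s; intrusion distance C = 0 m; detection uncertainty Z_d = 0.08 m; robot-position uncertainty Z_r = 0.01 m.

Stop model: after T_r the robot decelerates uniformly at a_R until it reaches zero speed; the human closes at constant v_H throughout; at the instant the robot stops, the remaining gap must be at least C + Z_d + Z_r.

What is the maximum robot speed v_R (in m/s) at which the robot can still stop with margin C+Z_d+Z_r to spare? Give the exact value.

v_R_max = 9/10 m/s = 0.9000 m/s

collect terms ⇒ (1/12)·v_R² + (7/12)·v_R + (-237/400) = 0
  disc = (7/12)² − 4·(1/12)·(-237/400) = 121/225 ; √disc = 11/15
  v_R = (−(7/12) + 11/15) / (2·(1/12)) = 9/10 m/s
check:
stop time T_s = (9/10)/6 = 0.1500 s
robot covers v_R·T_r = 0.9000·0.2500 = 0.2250 m before braking
braking distance = 0.9000²/(2·6.0000) = 0.0675 m
human over T_r+T_s: 2.0000·(0.2500+0.1500) = 0.8000 m
margins: 0.0000+0.0800+0.0100 = 0.0900 m
sum ≈ 0.2250+0.0675+0.8000+0.0900 ≈ 1.1825 m = S ✓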